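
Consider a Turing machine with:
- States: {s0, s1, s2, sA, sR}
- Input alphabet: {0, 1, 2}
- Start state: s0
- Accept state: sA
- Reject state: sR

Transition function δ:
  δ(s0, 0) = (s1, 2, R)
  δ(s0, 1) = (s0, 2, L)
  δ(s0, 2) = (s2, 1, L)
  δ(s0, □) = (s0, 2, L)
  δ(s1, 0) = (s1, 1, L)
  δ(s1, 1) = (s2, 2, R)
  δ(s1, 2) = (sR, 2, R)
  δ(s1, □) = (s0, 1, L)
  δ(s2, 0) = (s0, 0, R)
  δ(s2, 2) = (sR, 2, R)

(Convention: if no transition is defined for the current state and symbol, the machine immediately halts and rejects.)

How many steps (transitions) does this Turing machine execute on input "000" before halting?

Execution trace:
Initial: [s0]000
Step 1: δ(s0, 0) = (s1, 2, R) → 2[s1]00
Step 2: δ(s1, 0) = (s1, 1, L) → [s1]210
Step 3: δ(s1, 2) = (sR, 2, R) → 2[sR]10

The machine reaches the reject state sR and halts.

The machine executed 3 steps before halting.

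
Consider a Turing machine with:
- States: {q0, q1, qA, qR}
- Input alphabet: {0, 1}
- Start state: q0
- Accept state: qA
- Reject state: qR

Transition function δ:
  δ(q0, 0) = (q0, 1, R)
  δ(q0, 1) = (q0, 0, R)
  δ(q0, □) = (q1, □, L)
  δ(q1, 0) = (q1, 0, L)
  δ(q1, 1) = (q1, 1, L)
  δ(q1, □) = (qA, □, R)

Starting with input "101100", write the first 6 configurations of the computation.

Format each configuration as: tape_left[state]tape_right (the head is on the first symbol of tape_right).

Transitions applied:
Step 1: δ(q0, 1) = (q0, 0, R)
Step 2: δ(q0, 0) = (q0, 1, R)
Step 3: δ(q0, 1) = (q0, 0, R)
Step 4: δ(q0, 1) = (q0, 0, R)
Step 5: δ(q0, 0) = (q0, 1, R)

The first 6 configurations are:
[q0]101100 ⊢ 0[q0]01100 ⊢ 01[q0]1100 ⊢ 010[q0]100 ⊢ 0100[q0]00 ⊢ 01001[q0]0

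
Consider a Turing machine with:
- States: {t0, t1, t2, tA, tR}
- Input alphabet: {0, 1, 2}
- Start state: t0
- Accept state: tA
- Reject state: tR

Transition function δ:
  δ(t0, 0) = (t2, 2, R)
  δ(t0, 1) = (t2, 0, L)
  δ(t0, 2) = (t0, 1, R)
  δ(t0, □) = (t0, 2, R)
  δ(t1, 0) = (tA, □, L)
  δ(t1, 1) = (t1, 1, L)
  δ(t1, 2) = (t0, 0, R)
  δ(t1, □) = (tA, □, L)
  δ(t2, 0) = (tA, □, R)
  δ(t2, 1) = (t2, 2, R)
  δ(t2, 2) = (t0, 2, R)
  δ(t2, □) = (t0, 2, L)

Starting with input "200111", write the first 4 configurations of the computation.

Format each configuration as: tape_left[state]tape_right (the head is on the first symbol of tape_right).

Transitions applied:
Step 1: δ(t0, 2) = (t0, 1, R)
Step 2: δ(t0, 0) = (t2, 2, R)
Step 3: δ(t2, 0) = (tA, □, R)

The first 4 configurations are:
[t0]200111 ⊢ 1[t0]00111 ⊢ 12[t2]0111 ⊢ 12□[tA]111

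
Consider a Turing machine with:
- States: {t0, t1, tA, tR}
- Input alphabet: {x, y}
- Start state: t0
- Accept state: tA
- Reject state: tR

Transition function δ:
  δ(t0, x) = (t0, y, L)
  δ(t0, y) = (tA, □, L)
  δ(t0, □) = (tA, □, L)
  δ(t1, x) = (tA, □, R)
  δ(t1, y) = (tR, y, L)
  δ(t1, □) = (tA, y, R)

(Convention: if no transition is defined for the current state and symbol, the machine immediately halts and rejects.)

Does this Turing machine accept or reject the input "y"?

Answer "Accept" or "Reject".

Execution trace:
Initial: [t0]y
Step 1: δ(t0, y) = (tA, □, L) → [tA]□□

The machine reaches the accept state tA and halts.

Answer: Accept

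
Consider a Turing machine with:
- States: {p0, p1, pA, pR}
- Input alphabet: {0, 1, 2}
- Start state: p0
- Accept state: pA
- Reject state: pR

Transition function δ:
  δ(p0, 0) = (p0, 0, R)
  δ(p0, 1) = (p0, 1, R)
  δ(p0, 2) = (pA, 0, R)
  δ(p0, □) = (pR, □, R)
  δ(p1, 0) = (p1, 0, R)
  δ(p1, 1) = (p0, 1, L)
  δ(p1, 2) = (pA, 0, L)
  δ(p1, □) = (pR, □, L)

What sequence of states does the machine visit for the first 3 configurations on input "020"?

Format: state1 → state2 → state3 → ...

Execution trace:
Initial: [p0]020
Step 1: δ(p0, 0) = (p0, 0, R) → 0[p0]20
Step 2: δ(p0, 2) = (pA, 0, R) → 00[pA]0

The machine reaches the accept state pA and halts.

State sequence: p0 → p0 → pA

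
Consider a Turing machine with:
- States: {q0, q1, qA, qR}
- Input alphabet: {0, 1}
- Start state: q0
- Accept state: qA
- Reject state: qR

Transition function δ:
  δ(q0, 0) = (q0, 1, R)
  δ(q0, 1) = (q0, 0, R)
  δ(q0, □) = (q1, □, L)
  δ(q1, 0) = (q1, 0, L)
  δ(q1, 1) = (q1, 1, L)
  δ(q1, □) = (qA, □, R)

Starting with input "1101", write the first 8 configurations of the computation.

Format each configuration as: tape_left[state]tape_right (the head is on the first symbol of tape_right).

Transitions applied:
Step 1: δ(q0, 1) = (q0, 0, R)
Step 2: δ(q0, 1) = (q0, 0, R)
Step 3: δ(q0, 0) = (q0, 1, R)
Step 4: δ(q0, 1) = (q0, 0, R)
Step 5: δ(q0, □) = (q1, □, L)
Step 6: δ(q1, 0) = (q1, 0, L)
Step 7: δ(q1, 1) = (q1, 1, L)

The first 8 configurations are:
[q0]1101 ⊢ 0[q0]101 ⊢ 00[q0]01 ⊢ 001[q0]1 ⊢ 0010[q0]□ ⊢ 001[q1]0□ ⊢ 00[q1]10□ ⊢ 0[q1]010□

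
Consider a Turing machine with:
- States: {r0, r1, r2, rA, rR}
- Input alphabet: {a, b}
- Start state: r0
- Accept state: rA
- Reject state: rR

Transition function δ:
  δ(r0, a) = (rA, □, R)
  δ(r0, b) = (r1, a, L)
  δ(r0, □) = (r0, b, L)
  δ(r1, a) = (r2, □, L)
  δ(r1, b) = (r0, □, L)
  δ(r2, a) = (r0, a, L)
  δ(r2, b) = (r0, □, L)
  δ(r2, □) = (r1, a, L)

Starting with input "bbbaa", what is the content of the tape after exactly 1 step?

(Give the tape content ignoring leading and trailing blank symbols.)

Execution trace:
Initial: [r0]bbbaa
Step 1: δ(r0, b) = (r1, a, L) → [r1]□abbaa

No transition is defined for δ(r1, □). By convention the machine halts and rejects.

After 1 step, the tape (ignoring leading/trailing blanks) is: abbaa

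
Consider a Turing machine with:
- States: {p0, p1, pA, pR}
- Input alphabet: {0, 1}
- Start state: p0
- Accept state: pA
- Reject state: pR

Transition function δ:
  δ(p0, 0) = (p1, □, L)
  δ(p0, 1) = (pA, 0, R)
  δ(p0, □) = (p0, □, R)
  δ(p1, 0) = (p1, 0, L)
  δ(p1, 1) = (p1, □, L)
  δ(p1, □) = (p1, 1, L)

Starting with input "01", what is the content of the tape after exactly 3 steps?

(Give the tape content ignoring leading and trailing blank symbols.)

Execution trace:
Initial: [p0]01
Step 1: δ(p0, 0) = (p1, □, L) → [p1]□□1
Step 2: δ(p1, □) = (p1, 1, L) → [p1]□1□1
Step 3: δ(p1, □) = (p1, 1, L) → [p1]□11□1

After 3 steps, the tape (ignoring leading/trailing blanks) is: 11□1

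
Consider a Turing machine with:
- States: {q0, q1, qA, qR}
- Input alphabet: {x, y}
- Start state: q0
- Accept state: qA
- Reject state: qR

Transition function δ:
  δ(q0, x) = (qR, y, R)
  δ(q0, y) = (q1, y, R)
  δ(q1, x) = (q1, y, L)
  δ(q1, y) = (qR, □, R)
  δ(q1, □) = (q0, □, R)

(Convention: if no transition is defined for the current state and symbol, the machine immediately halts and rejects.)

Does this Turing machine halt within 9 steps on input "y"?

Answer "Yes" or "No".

Execution trace:
Initial: [q0]y
Step 1: δ(q0, y) = (q1, y, R) → y[q1]□
Step 2: δ(q1, □) = (q0, □, R) → y□[q0]□

No transition is defined for δ(q0, □). By convention the machine halts and rejects.
The machine halted after 2 steps (within the 9-step bound).

Answer: Yes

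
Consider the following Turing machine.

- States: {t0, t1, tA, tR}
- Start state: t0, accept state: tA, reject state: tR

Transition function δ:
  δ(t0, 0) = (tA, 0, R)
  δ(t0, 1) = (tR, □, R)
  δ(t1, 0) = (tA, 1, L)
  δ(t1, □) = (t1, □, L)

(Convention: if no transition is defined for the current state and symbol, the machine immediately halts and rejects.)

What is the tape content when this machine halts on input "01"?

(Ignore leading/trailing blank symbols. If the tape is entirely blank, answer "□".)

Execution trace:
Initial: [t0]01
Step 1: δ(t0, 0) = (tA, 0, R) → 0[tA]1

The machine reaches the accept state tA and halts.

Final tape (ignoring leading/trailing blanks): 01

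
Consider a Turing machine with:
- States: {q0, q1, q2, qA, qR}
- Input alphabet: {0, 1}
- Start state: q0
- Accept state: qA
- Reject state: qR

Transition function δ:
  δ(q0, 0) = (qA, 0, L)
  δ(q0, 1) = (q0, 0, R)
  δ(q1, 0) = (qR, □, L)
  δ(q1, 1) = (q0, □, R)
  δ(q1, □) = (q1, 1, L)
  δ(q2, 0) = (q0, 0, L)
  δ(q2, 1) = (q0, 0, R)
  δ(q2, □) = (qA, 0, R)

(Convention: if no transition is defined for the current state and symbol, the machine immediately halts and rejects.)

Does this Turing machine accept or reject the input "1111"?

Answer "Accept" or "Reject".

Execution trace:
Initial: [q0]1111
Step 1: δ(q0, 1) = (q0, 0, R) → 0[q0]111
Step 2: δ(q0, 1) = (q0, 0, R) → 00[q0]11
Step 3: δ(q0, 1) = (q0, 0, R) → 000[q0]1
Step 4: δ(q0, 1) = (q0, 0, R) → 0000[q0]□

No transition is defined for δ(q0, □). By convention the machine halts and rejects.

Answer: Reject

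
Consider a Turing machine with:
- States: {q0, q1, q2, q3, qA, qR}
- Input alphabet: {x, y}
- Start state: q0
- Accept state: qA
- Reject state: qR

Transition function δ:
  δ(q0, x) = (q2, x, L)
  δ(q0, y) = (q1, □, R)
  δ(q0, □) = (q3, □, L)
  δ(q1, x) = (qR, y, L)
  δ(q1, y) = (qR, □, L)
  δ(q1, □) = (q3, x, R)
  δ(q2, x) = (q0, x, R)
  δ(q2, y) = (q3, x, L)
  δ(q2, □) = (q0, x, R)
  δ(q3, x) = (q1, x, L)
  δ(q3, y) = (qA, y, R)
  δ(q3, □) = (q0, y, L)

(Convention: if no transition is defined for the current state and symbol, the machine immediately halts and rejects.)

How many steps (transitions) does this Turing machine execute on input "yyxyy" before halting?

Execution trace:
Initial: [q0]yyxyy
Step 1: δ(q0, y) = (q1, □, R) → □[q1]yxyy
Step 2: δ(q1, y) = (qR, □, L) → [qR]□□xyy

The machine reaches the reject state qR and halts.

The machine executed 2 steps before halting.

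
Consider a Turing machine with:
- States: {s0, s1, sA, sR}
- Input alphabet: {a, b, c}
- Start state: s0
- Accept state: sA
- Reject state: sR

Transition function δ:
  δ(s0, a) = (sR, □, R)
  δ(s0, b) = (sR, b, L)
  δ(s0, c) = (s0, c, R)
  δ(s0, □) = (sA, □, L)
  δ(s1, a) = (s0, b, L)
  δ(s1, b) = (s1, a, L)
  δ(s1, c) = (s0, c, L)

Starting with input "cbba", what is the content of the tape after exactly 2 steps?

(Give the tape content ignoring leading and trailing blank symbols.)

Execution trace:
Initial: [s0]cbba
Step 1: δ(s0, c) = (s0, c, R) → c[s0]bba
Step 2: δ(s0, b) = (sR, b, L) → [sR]cbba

The machine reaches the reject state sR and halts.

After 2 steps, the tape (ignoring leading/trailing blanks) is: cbba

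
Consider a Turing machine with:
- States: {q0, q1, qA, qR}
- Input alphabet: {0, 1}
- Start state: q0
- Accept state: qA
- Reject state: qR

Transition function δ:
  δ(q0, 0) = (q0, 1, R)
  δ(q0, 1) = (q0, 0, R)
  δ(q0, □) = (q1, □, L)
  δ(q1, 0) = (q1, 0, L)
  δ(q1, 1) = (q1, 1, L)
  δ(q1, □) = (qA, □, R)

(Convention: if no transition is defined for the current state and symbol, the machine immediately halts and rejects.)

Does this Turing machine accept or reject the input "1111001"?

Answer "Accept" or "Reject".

Execution trace:
Initial: [q0]1111001
Step 1: δ(q0, 1) = (q0, 0, R) → 0[q0]111001
Step 2: δ(q0, 1) = (q0, 0, R) → 00[q0]11001
Step 3: δ(q0, 1) = (q0, 0, R) → 000[q0]1001
Step 4: δ(q0, 1) = (q0, 0, R) → 0000[q0]001
Step 5: δ(q0, 0) = (q0, 1, R) → 00001[q0]01
Step 6: δ(q0, 0) = (q0, 1, R) → 000011[q0]1
Step 7: δ(q0, 1) = (q0, 0, R) → 0000110[q0]□
Step 8: δ(q0, □) = (q1, □, L) → 000011[q1]0□
Step 9: δ(q1, 0) = (q1, 0, L) → 00001[q1]10□
Step 10: δ(q1, 1) = (q1, 1, L) → 0000[q1]110□
Step 11: δ(q1, 1) = (q1, 1, L) → 000[q1]0110□
Step 12: δ(q1, 0) = (q1, 0, L) → 00[q1]00110□
Step 13: δ(q1, 0) = (q1, 0, L) → 0[q1]000110□
Step 14: δ(q1, 0) = (q1, 0, L) → [q1]0000110□
Step 15: δ(q1, 0) = (q1, 0, L) → [q1]□0000110□
Step 16: δ(q1, □) = (qA, □, R) → □[qA]0000110□

The machine reaches the accept state qA and halts.

Answer: Accept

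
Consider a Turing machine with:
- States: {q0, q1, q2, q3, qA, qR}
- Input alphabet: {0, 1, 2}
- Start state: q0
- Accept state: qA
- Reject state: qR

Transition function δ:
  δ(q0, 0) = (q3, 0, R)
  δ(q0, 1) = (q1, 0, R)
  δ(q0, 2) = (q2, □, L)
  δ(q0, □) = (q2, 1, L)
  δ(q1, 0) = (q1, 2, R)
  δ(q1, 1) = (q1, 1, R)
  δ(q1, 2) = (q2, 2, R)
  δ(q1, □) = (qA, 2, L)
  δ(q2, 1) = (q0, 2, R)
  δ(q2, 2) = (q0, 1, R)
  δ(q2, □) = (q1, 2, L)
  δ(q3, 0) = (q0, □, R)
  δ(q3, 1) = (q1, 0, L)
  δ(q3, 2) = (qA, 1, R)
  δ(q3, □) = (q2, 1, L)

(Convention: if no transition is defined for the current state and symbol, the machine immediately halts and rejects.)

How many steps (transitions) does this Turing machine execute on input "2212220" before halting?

Execution trace:
Initial: [q0]2212220
Step 1: δ(q0, 2) = (q2, □, L) → [q2]□□212220
Step 2: δ(q2, □) = (q1, 2, L) → [q1]□2□212220
Step 3: δ(q1, □) = (qA, 2, L) → [qA]□22□212220

The machine reaches the accept state qA and halts.

The machine executed 3 steps before halting.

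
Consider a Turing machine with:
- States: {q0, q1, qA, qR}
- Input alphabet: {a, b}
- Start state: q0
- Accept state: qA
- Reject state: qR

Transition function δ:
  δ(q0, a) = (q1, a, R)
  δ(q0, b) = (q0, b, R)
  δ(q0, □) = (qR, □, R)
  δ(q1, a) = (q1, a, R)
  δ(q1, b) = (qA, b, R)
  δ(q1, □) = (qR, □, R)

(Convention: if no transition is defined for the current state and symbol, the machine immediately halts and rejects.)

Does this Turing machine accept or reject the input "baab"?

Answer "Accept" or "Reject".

Execution trace:
Initial: [q0]baab
Step 1: δ(q0, b) = (q0, b, R) → b[q0]aab
Step 2: δ(q0, a) = (q1, a, R) → ba[q1]ab
Step 3: δ(q1, a) = (q1, a, R) → baa[q1]b
Step 4: δ(q1, b) = (qA, b, R) → baab[qA]□

The machine reaches the accept state qA and halts.

Answer: Accept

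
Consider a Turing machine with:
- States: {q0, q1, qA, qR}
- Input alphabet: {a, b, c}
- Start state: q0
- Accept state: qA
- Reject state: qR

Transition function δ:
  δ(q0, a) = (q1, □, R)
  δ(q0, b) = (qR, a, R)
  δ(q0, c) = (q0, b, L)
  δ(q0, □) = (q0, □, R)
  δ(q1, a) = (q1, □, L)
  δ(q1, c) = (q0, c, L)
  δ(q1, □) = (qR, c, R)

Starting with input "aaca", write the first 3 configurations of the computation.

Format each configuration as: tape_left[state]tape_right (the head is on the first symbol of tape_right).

Transitions applied:
Step 1: δ(q0, a) = (q1, □, R)
Step 2: δ(q1, a) = (q1, □, L)

The first 3 configurations are:
[q0]aaca ⊢ □[q1]aca ⊢ [q1]□□ca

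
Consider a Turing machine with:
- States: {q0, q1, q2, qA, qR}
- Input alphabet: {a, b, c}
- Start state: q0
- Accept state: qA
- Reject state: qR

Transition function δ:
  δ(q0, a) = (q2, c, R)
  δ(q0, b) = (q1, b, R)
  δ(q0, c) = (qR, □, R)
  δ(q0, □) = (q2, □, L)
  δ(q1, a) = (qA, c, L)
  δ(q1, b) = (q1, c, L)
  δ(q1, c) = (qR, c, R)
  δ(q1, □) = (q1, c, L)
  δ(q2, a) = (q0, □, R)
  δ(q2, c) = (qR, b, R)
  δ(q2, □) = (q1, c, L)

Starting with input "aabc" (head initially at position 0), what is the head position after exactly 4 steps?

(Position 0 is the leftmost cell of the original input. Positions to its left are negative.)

Execution trace (head position shown):
Step 0: [q0]aabc  (head at position 0)
Step 1: move right → c[q2]abc  (head at position 1)
Step 2: move right → c□[q0]bc  (head at position 2)
Step 3: move right → c□b[q1]c  (head at position 3)
Step 4: move right → c□bc[qR]□  (head at position 4)

After 4 steps, the head is at position 4.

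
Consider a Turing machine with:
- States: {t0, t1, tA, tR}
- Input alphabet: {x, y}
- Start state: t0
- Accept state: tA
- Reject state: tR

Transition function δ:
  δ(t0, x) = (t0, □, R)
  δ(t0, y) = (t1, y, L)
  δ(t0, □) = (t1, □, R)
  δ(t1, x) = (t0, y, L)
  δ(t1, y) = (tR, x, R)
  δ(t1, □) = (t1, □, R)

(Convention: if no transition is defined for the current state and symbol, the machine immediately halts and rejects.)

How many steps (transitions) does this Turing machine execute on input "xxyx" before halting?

Execution trace:
Initial: [t0]xxyx
Step 1: δ(t0, x) = (t0, □, R) → □[t0]xyx
Step 2: δ(t0, x) = (t0, □, R) → □□[t0]yx
Step 3: δ(t0, y) = (t1, y, L) → □[t1]□yx
Step 4: δ(t1, □) = (t1, □, R) → □□[t1]yx
Step 5: δ(t1, y) = (tR, x, R) → □□x[tR]x

The machine reaches the reject state tR and halts.

The machine executed 5 steps before halting.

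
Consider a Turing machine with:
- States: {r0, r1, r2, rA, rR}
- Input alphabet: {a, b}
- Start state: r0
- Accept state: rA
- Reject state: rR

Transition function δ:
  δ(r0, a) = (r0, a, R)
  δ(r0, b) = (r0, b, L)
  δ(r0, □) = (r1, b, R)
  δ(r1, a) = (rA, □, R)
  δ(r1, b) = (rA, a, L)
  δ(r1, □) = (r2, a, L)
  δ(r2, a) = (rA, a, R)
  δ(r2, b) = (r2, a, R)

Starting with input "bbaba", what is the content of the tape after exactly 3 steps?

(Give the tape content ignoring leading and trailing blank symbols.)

Execution trace:
Initial: [r0]bbaba
Step 1: δ(r0, b) = (r0, b, L) → [r0]□bbaba
Step 2: δ(r0, □) = (r1, b, R) → b[r1]bbaba
Step 3: δ(r1, b) = (rA, a, L) → [rA]bababa

The machine reaches the accept state rA and halts.

After 3 steps, the tape (ignoring leading/trailing blanks) is: bababa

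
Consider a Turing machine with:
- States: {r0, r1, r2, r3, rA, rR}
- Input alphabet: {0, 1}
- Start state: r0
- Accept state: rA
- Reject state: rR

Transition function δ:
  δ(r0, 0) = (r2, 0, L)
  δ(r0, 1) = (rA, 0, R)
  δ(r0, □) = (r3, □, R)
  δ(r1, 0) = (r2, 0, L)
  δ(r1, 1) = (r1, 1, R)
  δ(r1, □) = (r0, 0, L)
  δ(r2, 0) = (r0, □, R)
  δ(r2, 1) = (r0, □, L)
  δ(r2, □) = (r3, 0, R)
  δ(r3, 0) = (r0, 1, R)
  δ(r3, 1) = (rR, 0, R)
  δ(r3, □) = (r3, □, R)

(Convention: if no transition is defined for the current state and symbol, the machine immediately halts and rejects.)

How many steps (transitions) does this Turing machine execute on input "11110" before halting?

Execution trace:
Initial: [r0]11110
Step 1: δ(r0, 1) = (rA, 0, R) → 0[rA]1110

The machine reaches the accept state rA and halts.

The machine executed 1 step before halting.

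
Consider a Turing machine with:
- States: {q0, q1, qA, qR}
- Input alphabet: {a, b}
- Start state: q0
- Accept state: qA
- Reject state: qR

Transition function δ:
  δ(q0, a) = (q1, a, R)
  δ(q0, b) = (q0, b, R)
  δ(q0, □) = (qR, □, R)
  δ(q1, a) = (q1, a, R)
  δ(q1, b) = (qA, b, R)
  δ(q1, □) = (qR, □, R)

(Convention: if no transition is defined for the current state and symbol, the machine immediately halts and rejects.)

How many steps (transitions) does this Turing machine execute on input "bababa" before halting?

Execution trace:
Initial: [q0]bababa
Step 1: δ(q0, b) = (q0, b, R) → b[q0]ababa
Step 2: δ(q0, a) = (q1, a, R) → ba[q1]baba
Step 3: δ(q1, b) = (qA, b, R) → bab[qA]aba

The machine reaches the accept state qA and halts.

The machine executed 3 steps before halting.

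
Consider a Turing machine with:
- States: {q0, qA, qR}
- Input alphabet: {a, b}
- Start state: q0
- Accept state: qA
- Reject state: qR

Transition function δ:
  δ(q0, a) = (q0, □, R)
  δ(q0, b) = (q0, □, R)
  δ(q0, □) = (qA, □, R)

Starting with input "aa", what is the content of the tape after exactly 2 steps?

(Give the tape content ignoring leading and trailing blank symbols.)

Execution trace:
Initial: [q0]aa
Step 1: δ(q0, a) = (q0, □, R) → □[q0]a
Step 2: δ(q0, a) = (q0, □, R) → □□[q0]□

After 2 steps, the tape (ignoring leading/trailing blanks) is: □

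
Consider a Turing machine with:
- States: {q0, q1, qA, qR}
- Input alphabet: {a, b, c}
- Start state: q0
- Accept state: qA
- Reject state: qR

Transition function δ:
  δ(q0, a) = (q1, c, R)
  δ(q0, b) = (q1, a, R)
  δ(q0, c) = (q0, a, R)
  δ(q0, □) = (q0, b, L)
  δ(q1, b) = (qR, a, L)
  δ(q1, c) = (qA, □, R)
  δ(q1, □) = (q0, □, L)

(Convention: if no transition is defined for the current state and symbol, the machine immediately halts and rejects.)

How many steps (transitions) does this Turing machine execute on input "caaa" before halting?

Execution trace:
Initial: [q0]caaa
Step 1: δ(q0, c) = (q0, a, R) → a[q0]aaa
Step 2: δ(q0, a) = (q1, c, R) → ac[q1]aa

No transition is defined for δ(q1, a). By convention the machine halts and rejects.

The machine executed 2 steps before halting.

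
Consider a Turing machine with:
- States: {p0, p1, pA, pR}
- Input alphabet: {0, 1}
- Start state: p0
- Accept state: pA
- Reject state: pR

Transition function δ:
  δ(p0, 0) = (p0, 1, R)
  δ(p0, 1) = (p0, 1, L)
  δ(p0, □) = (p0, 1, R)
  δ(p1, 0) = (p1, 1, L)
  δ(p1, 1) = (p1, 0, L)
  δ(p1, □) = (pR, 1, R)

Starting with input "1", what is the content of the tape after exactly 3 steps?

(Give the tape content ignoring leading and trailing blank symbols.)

Execution trace:
Initial: [p0]1
Step 1: δ(p0, 1) = (p0, 1, L) → [p0]□1
Step 2: δ(p0, □) = (p0, 1, R) → 1[p0]1
Step 3: δ(p0, 1) = (p0, 1, L) → [p0]11

After 3 steps, the tape (ignoring leading/trailing blanks) is: 11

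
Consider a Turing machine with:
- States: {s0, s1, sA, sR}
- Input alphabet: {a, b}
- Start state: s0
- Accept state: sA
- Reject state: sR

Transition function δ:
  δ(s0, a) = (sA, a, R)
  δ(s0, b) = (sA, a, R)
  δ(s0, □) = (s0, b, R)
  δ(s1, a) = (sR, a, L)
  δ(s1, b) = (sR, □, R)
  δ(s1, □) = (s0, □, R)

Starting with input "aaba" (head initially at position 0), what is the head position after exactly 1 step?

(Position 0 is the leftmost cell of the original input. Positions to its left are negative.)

Execution trace (head position shown):
Step 0: [s0]aaba  (head at position 0)
Step 1: move right → a[sA]aba  (head at position 1)

After 1 step, the head is at position 1.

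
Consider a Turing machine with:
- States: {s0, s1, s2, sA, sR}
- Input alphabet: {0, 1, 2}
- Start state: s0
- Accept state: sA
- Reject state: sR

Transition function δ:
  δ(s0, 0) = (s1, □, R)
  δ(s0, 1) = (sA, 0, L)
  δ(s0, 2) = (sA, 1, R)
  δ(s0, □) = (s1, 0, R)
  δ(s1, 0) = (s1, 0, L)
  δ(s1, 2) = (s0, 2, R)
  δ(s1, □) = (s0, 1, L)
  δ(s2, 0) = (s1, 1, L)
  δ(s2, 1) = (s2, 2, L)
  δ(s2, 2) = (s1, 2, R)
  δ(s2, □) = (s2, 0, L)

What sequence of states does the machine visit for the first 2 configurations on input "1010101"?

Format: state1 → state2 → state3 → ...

Execution trace:
Initial: [s0]1010101
Step 1: δ(s0, 1) = (sA, 0, L) → [sA]□0010101

The machine reaches the accept state sA and halts.

State sequence: s0 → sA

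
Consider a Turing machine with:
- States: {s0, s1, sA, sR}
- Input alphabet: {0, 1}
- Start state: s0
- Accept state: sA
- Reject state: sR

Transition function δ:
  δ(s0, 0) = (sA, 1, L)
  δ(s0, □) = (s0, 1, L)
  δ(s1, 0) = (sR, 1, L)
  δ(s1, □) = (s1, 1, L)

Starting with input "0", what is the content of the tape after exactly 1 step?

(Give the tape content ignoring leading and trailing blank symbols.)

Execution trace:
Initial: [s0]0
Step 1: δ(s0, 0) = (sA, 1, L) → [sA]□1

The machine reaches the accept state sA and halts.

After 1 step, the tape (ignoring leading/trailing blanks) is: 1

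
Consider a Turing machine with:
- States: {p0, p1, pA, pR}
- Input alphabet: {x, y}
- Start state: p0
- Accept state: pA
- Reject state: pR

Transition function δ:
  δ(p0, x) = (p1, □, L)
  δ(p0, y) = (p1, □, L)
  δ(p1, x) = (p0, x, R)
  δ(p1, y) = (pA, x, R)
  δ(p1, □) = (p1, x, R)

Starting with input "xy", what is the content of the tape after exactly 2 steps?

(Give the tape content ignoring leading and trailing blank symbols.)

Execution trace:
Initial: [p0]xy
Step 1: δ(p0, x) = (p1, □, L) → [p1]□□y
Step 2: δ(p1, □) = (p1, x, R) → x[p1]□y

After 2 steps, the tape (ignoring leading/trailing blanks) is: x□y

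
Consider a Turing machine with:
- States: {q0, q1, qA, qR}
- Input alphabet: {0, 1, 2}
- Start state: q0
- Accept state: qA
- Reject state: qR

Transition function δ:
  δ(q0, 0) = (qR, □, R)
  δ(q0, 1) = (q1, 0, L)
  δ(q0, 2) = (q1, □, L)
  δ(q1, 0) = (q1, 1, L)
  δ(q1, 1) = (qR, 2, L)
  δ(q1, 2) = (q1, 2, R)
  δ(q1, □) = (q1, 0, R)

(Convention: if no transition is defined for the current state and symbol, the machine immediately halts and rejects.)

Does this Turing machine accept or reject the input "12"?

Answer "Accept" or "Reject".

Execution trace:
Initial: [q0]12
Step 1: δ(q0, 1) = (q1, 0, L) → [q1]□02
Step 2: δ(q1, □) = (q1, 0, R) → 0[q1]02
Step 3: δ(q1, 0) = (q1, 1, L) → [q1]012
Step 4: δ(q1, 0) = (q1, 1, L) → [q1]□112
Step 5: δ(q1, □) = (q1, 0, R) → 0[q1]112
Step 6: δ(q1, 1) = (qR, 2, L) → [qR]0212

The machine reaches the reject state qR and halts.

Answer: Reject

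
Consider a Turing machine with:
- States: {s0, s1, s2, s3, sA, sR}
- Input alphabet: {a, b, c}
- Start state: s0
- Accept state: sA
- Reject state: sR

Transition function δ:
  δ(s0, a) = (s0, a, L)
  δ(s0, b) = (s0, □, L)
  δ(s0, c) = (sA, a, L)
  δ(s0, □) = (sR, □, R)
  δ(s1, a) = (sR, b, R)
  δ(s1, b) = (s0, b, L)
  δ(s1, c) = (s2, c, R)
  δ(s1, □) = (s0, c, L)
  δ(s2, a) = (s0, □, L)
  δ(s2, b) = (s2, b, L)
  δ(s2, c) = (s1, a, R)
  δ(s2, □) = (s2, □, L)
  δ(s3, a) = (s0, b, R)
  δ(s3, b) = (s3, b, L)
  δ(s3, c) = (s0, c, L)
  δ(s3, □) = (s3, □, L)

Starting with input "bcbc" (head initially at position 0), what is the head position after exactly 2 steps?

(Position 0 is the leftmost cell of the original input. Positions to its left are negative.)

Execution trace (head position shown):
Step 0: [s0]bcbc  (head at position 0)
Step 1: move left → [s0]□□cbc  (head at position -1)
Step 2: move right → □[sR]□cbc  (head at position 0)

After 2 steps, the head is at position 0.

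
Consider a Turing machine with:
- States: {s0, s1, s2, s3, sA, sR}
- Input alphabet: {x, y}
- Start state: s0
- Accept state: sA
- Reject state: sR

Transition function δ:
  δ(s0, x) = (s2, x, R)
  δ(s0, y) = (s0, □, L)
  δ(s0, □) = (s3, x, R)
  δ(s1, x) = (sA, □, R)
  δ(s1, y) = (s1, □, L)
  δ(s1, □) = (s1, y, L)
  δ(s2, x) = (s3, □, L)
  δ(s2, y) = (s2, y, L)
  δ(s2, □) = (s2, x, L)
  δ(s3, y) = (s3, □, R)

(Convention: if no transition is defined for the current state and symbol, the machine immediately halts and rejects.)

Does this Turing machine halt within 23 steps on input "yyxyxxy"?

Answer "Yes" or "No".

Execution trace:
Initial: [s0]yyxyxxy
Step 1: δ(s0, y) = (s0, □, L) → [s0]□□yxyxxy
Step 2: δ(s0, □) = (s3, x, R) → x[s3]□yxyxxy

No transition is defined for δ(s3, □). By convention the machine halts and rejects.
The machine halted after 2 steps (within the 23-step bound).

Answer: Yes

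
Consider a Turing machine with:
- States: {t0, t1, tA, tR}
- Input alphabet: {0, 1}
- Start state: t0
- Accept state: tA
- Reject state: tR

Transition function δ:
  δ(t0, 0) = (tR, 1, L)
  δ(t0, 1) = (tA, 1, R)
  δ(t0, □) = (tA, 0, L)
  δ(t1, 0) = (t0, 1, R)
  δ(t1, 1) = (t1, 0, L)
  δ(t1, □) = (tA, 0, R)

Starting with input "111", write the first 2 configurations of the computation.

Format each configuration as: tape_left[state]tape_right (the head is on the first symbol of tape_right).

Transitions applied:
Step 1: δ(t0, 1) = (tA, 1, R)

The first 2 configurations are:
[t0]111 ⊢ 1[tA]11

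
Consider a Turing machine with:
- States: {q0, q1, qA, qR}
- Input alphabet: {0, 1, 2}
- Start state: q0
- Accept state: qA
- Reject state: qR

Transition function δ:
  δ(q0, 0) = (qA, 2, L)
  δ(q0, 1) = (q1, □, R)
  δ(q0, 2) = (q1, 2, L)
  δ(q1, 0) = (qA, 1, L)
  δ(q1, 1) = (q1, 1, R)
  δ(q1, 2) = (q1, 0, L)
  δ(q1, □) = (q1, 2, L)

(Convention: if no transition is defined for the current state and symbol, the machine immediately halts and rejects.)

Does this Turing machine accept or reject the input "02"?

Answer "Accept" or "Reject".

Execution trace:
Initial: [q0]02
Step 1: δ(q0, 0) = (qA, 2, L) → [qA]□22

The machine reaches the accept state qA and halts.

Answer: Accept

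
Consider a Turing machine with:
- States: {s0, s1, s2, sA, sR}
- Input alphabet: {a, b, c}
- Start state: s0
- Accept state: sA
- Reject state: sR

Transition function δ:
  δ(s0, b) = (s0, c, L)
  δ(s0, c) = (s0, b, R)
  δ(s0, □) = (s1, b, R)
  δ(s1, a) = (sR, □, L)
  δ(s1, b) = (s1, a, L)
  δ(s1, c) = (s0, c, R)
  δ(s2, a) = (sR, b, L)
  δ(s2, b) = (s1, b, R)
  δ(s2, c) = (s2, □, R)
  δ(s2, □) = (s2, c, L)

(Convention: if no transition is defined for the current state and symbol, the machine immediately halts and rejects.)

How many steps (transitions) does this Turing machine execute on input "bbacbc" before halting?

Execution trace:
Initial: [s0]bbacbc
Step 1: δ(s0, b) = (s0, c, L) → [s0]□cbacbc
Step 2: δ(s0, □) = (s1, b, R) → b[s1]cbacbc
Step 3: δ(s1, c) = (s0, c, R) → bc[s0]bacbc
Step 4: δ(s0, b) = (s0, c, L) → b[s0]ccacbc
Step 5: δ(s0, c) = (s0, b, R) → bb[s0]cacbc
Step 6: δ(s0, c) = (s0, b, R) → bbb[s0]acbc

No transition is defined for δ(s0, a). By convention the machine halts and rejects.

The machine executed 6 steps before halting.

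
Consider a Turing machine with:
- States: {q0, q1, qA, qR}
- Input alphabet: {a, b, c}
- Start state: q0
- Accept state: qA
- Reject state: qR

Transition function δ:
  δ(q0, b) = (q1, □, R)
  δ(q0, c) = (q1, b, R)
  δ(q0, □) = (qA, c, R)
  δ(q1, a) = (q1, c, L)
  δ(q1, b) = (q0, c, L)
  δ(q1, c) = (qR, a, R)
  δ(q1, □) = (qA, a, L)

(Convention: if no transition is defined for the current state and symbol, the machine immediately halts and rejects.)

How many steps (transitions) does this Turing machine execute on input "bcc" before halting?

Execution trace:
Initial: [q0]bcc
Step 1: δ(q0, b) = (q1, □, R) → □[q1]cc
Step 2: δ(q1, c) = (qR, a, R) → □a[qR]c

The machine reaches the reject state qR and halts.

The machine executed 2 steps before halting.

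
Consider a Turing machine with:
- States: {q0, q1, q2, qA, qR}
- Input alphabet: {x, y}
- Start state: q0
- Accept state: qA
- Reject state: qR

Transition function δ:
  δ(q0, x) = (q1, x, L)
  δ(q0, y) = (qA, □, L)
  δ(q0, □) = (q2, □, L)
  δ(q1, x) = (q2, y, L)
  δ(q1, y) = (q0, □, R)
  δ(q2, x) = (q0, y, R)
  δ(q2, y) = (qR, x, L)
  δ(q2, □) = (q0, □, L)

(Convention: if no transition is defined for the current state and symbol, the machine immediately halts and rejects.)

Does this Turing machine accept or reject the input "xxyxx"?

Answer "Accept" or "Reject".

Execution trace:
Initial: [q0]xxyxx
Step 1: δ(q0, x) = (q1, x, L) → [q1]□xxyxx

No transition is defined for δ(q1, □). By convention the machine halts and rejects.

Answer: Reject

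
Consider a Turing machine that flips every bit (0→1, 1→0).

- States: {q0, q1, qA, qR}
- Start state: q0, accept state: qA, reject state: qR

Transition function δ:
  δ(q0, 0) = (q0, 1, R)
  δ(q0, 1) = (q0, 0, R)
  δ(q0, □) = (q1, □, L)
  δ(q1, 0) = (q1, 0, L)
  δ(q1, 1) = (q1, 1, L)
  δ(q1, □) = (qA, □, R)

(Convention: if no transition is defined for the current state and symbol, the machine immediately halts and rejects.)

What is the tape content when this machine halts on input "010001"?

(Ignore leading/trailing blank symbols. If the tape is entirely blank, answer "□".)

Execution trace:
Initial: [q0]010001
Step 1: δ(q0, 0) = (q0, 1, R) → 1[q0]10001
Step 2: δ(q0, 1) = (q0, 0, R) → 10[q0]0001
Step 3: δ(q0, 0) = (q0, 1, R) → 101[q0]001
Step 4: δ(q0, 0) = (q0, 1, R) → 1011[q0]01
Step 5: δ(q0, 0) = (q0, 1, R) → 10111[q0]1
Step 6: δ(q0, 1) = (q0, 0, R) → 101110[q0]□
Step 7: δ(q0, □) = (q1, □, L) → 10111[q1]0□
Step 8: δ(q1, 0) = (q1, 0, L) → 1011[q1]10□
Step 9: δ(q1, 1) = (q1, 1, L) → 101[q1]110□
Step 10: δ(q1, 1) = (q1, 1, L) → 10[q1]1110□
Step 11: δ(q1, 1) = (q1, 1, L) → 1[q1]01110□
Step 12: δ(q1, 0) = (q1, 0, L) → [q1]101110□
Step 13: δ(q1, 1) = (q1, 1, L) → [q1]□101110□
Step 14: δ(q1, □) = (qA, □, R) → □[qA]101110□

The machine reaches the accept state qA and halts.

Final tape (ignoring leading/trailing blanks): 101110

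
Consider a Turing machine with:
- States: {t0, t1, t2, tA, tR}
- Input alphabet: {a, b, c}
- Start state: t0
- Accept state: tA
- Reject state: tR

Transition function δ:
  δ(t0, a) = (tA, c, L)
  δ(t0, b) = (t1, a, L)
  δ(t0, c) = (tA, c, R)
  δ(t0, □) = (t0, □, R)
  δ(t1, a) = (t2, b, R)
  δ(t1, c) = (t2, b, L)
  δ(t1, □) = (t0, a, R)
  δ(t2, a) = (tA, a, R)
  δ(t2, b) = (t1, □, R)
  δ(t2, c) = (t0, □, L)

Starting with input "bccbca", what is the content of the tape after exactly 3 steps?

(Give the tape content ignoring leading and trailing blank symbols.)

Execution trace:
Initial: [t0]bccbca
Step 1: δ(t0, b) = (t1, a, L) → [t1]□accbca
Step 2: δ(t1, □) = (t0, a, R) → a[t0]accbca
Step 3: δ(t0, a) = (tA, c, L) → [tA]acccbca

The machine reaches the accept state tA and halts.

After 3 steps, the tape (ignoring leading/trailing blanks) is: acccbca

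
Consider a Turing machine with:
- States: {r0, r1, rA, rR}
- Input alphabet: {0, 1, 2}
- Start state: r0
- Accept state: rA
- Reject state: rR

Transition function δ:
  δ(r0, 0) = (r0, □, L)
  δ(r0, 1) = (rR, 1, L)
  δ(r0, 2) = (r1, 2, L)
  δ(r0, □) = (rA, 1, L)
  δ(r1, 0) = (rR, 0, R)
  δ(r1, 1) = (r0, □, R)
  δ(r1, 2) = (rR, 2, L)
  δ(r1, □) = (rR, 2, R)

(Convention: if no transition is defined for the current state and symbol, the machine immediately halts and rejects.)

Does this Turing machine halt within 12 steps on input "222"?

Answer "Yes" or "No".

Execution trace:
Initial: [r0]222
Step 1: δ(r0, 2) = (r1, 2, L) → [r1]□222
Step 2: δ(r1, □) = (rR, 2, R) → 2[rR]222

The machine reaches the reject state rR and halts.
The machine halted after 2 steps (within the 12-step bound).

Answer: Yes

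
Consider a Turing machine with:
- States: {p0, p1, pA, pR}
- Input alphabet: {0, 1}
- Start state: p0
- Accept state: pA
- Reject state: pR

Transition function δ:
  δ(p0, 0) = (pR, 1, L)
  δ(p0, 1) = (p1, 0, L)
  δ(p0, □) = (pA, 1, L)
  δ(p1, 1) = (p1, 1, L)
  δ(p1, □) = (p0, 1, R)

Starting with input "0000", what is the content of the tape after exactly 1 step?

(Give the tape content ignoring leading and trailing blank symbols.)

Execution trace:
Initial: [p0]0000
Step 1: δ(p0, 0) = (pR, 1, L) → [pR]□1000

The machine reaches the reject state pR and halts.

After 1 step, the tape (ignoring leading/trailing blanks) is: 1000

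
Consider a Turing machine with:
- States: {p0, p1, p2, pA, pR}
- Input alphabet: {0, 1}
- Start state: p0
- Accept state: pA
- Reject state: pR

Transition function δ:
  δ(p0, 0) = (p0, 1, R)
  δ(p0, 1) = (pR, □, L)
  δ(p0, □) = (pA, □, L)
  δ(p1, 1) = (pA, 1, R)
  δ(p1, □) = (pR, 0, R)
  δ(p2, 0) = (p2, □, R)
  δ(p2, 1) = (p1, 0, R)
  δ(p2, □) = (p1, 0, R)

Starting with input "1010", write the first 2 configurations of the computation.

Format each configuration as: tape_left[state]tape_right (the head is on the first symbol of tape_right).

Transitions applied:
Step 1: δ(p0, 1) = (pR, □, L)

The first 2 configurations are:
[p0]1010 ⊢ [pR]□□010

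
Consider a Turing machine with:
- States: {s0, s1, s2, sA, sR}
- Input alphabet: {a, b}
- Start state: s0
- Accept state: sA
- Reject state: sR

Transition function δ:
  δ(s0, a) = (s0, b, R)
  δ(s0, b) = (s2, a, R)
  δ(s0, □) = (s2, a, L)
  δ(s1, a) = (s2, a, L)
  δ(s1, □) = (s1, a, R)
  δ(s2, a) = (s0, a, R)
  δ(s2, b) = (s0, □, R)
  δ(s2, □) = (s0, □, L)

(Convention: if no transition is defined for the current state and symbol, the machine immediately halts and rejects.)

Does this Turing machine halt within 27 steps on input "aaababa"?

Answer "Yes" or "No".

Execution trace:
Initial: [s0]aaababa
Step 1: δ(s0, a) = (s0, b, R) → b[s0]aababa
Step 2: δ(s0, a) = (s0, b, R) → bb[s0]ababa
Step 3: δ(s0, a) = (s0, b, R) → bbb[s0]baba
Step 4: δ(s0, b) = (s2, a, R) → bbba[s2]aba
Step 5: δ(s2, a) = (s0, a, R) → bbbaa[s0]ba
Step 6: δ(s0, b) = (s2, a, R) → bbbaaa[s2]a
Step 7: δ(s2, a) = (s0, a, R) → bbbaaaa[s0]□
Step 8: δ(s0, □) = (s2, a, L) → bbbaaa[s2]aa
Step 9: δ(s2, a) = (s0, a, R) → bbbaaaa[s0]a
Step 10: δ(s0, a) = (s0, b, R) → bbbaaaab[s0]□
Step 11: δ(s0, □) = (s2, a, L) → bbbaaaa[s2]ba
Step 12: δ(s2, b) = (s0, □, R) → bbbaaaa□[s0]a
Step 13: δ(s0, a) = (s0, b, R) → bbbaaaa□b[s0]□
Step 14: δ(s0, □) = (s2, a, L) → bbbaaaa□[s2]ba
Step 15: δ(s2, b) = (s0, □, R) → bbbaaaa□□[s0]a
Step 16: δ(s0, a) = (s0, b, R) → bbbaaaa□□b[s0]□
Step 17: δ(s0, □) = (s2, a, L) → bbbaaaa□□[s2]ba
Step 18: δ(s2, b) = (s0, □, R) → bbbaaaa□□□[s0]a
Step 19: δ(s0, a) = (s0, b, R) → bbbaaaa□□□b[s0]□
Step 20: δ(s0, □) = (s2, a, L) → bbbaaaa□□□[s2]ba
Step 21: δ(s2, b) = (s0, □, R) → bbbaaaa□□□□[s0]a
Step 22: δ(s0, a) = (s0, b, R) → bbbaaaa□□□□b[s0]□
Step 23: δ(s0, □) = (s2, a, L) → bbbaaaa□□□□[s2]ba
Step 24: δ(s2, b) = (s0, □, R) → bbbaaaa□□□□□[s0]a
Step 25: δ(s0, a) = (s0, b, R) → bbbaaaa□□□□□b[s0]□
Step 26: δ(s0, □) = (s2, a, L) → bbbaaaa□□□□□[s2]ba
Step 27: δ(s2, b) = (s0, □, R) → bbbaaaa□□□□□□[s0]a

The machine has not reached a halting state after 27 steps.
The machine did not halt within the 27-step bound.

Answer: No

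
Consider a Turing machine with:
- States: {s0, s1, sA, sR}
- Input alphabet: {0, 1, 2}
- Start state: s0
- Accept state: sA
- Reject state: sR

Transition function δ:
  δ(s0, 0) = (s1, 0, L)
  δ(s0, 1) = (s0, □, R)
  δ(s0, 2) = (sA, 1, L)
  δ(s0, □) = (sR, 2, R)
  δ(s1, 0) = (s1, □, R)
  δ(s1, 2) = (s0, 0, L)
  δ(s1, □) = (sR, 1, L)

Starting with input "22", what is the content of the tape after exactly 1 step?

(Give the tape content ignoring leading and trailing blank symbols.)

Execution trace:
Initial: [s0]22
Step 1: δ(s0, 2) = (sA, 1, L) → [sA]□12

The machine reaches the accept state sA and halts.

After 1 step, the tape (ignoring leading/trailing blanks) is: 12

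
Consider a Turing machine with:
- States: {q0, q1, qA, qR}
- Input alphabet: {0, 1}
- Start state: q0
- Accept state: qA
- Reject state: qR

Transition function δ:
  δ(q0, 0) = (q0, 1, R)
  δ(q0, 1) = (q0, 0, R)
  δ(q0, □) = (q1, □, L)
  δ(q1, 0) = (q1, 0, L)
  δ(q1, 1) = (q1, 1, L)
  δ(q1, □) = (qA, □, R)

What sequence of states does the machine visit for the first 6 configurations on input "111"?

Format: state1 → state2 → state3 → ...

Execution trace:
Initial: [q0]111
Step 1: δ(q0, 1) = (q0, 0, R) → 0[q0]11
Step 2: δ(q0, 1) = (q0, 0, R) → 00[q0]1
Step 3: δ(q0, 1) = (q0, 0, R) → 000[q0]□
Step 4: δ(q0, □) = (q1, □, L) → 00[q1]0□
Step 5: δ(q1, 0) = (q1, 0, L) → 0[q1]00□

State sequence: q0 → q0 → q0 → q0 → q1 → q1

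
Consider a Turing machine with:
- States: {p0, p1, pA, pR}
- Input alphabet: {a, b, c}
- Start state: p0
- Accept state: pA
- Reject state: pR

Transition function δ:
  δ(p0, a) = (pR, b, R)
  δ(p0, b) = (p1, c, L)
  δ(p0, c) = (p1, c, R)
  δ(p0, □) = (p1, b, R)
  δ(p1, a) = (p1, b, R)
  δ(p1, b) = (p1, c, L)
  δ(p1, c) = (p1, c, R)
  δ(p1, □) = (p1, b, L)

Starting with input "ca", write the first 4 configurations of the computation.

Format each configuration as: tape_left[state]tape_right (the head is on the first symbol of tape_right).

Transitions applied:
Step 1: δ(p0, c) = (p1, c, R)
Step 2: δ(p1, a) = (p1, b, R)
Step 3: δ(p1, □) = (p1, b, L)

The first 4 configurations are:
[p0]ca ⊢ c[p1]a ⊢ cb[p1]□ ⊢ c[p1]bb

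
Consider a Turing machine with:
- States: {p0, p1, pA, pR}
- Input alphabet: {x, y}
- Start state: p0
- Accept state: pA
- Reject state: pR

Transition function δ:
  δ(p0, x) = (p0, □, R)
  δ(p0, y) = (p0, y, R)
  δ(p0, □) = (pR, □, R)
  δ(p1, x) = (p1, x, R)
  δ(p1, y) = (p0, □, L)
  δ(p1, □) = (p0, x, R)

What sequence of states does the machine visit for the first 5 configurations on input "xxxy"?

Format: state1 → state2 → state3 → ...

Execution trace:
Initial: [p0]xxxy
Step 1: δ(p0, x) = (p0, □, R) → □[p0]xxy
Step 2: δ(p0, x) = (p0, □, R) → □□[p0]xy
Step 3: δ(p0, x) = (p0, □, R) → □□□[p0]y
Step 4: δ(p0, y) = (p0, y, R) → □□□y[p0]□

State sequence: p0 → p0 → p0 → p0 → p0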